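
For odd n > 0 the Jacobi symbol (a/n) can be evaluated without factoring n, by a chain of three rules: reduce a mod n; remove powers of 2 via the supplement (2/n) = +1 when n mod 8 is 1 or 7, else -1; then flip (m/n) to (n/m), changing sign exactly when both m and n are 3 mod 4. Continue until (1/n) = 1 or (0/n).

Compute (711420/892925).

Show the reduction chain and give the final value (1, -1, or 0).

0

factor out 2^2: 711420 = 2^2·177855; with 892925 mod 8 = 5, (2/892925) = -1; sign now +1; continue with (177855/892925)
flip (177855/892925) -> (892925/177855): both odd, 177855 mod 4 = 3, 892925 mod 4 = 1, so the flip contributes +1; sign now +1
(892925/177855): 892925 mod 177855 = 3650, so (892925/177855) = (3650/177855)
factor out 2^1: 3650 = 2^1·1825; with 177855 mod 8 = 7, (2/177855) = +1; sign now +1; continue with (1825/177855)
flip (1825/177855) -> (177855/1825): both odd, 1825 mod 4 = 1, 177855 mod 4 = 3, so the flip contributes +1; sign now +1
(177855/1825): 177855 mod 1825 = 830, so (177855/1825) = (830/1825)
factor out 2^1: 830 = 2^1·415; with 1825 mod 8 = 1, (2/1825) = +1; sign now +1; continue with (415/1825)
flip (415/1825) -> (1825/415): both odd, 415 mod 4 = 3, 1825 mod 4 = 1, so the flip contributes +1; sign now +1
(1825/415): 1825 mod 415 = 165, so (1825/415) = (165/415)
flip (165/415) -> (415/165): both odd, 165 mod 4 = 1, 415 mod 4 = 3, so the flip contributes +1; sign now +1
(415/165): 415 mod 165 = 85, so (415/165) = (85/165)
flip (85/165) -> (165/85): both odd, 85 mod 4 = 1, 165 mod 4 = 1, so the flip contributes +1; sign now +1
(165/85): 165 mod 85 = 80, so (165/85) = (80/85)
factor out 2^4: 80 = 2^4·5; with 85 mod 8 = 5, (2/85) = -1; sign now +1; continue with (5/85)
flip (5/85) -> (85/5): both odd, 5 mod 4 = 1, 85 mod 4 = 1, so the flip contributes +1; sign now +1
(85/5): 85 mod 5 = 0, so (85/5) = (0/5)
reached (0/5); gcd(a, n) > 1, so (0/5) = 0 and the symbol is 0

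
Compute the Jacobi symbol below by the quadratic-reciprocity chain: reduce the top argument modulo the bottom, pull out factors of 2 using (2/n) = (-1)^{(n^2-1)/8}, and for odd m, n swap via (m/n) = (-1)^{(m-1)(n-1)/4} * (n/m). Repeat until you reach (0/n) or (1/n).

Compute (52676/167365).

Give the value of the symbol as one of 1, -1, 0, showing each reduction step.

52676 = 2^2·13169; (2/167365) = -1 since 167365 mod 8 = 5, so (52676/167365) = (-1)^2·(13169/167365); sign now +1
reciprocity: (13169/167365) = +1·(167365/13169) since 13169 mod 4 = 1, 167365 mod 4 = 1; sign now +1
(167365/13169) = (9337/13169)   [reduce mod 13169]
reciprocity: (9337/13169) = +1·(13169/9337) since 9337 mod 4 = 1, 13169 mod 4 = 1; sign now +1
(13169/9337) = (3832/9337)   [reduce mod 9337]
3832 = 2^3·479; (2/9337) = +1 since 9337 mod 8 = 1, so (3832/9337) = (+1)^3·(479/9337); sign now +1
reciprocity: (479/9337) = +1·(9337/479) since 479 mod 4 = 3, 9337 mod 4 = 1; sign now +1
(9337/479) = (236/479)   [reduce mod 479]
236 = 2^2·59; (2/479) = +1 since 479 mod 8 = 7, so (236/479) = (+1)^2·(59/479); sign now +1
reciprocity: (59/479) = -1·(479/59) since 59 mod 4 = 3, 479 mod 4 = 3; sign now -1
(479/59) = (7/59)   [reduce mod 59]
reciprocity: (7/59) = -1·(59/7) since 7 mod 4 = 3, 59 mod 4 = 3; sign now +1
(59/7) = (3/7)   [reduce mod 7]
reciprocity: (3/7) = -1·(7/3) since 3 mod 4 = 3, 7 mod 4 = 3; sign now -1
(7/3) = (1/3)   [reduce mod 3]
(1/3) = 1; final value = sign = -1

-1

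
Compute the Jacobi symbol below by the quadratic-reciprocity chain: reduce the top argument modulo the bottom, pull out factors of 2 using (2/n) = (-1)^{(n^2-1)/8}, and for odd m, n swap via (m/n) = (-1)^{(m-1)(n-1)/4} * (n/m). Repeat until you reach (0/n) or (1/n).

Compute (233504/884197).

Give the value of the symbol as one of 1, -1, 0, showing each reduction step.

233504 = 2^5·7297; (2/884197) = -1 since 884197 mod 8 = 5, so (233504/884197) = (-1)^5·(7297/884197); sign now -1
reciprocity: (7297/884197) = +1·(884197/7297) since 7297 mod 4 = 1, 884197 mod 4 = 1; sign now -1
(884197/7297) = (1260/7297)   [reduce mod 7297]
1260 = 2^2·315; (2/7297) = +1 since 7297 mod 8 = 1, so (1260/7297) = (+1)^2·(315/7297); sign now -1
reciprocity: (315/7297) = +1·(7297/315) since 315 mod 4 = 3, 7297 mod 4 = 1; sign now -1
(7297/315) = (52/315)   [reduce mod 315]
52 = 2^2·13; (2/315) = -1 since 315 mod 8 = 3, so (52/315) = (-1)^2·(13/315); sign now -1
reciprocity: (13/315) = +1·(315/13) since 13 mod 4 = 1, 315 mod 4 = 3; sign now -1
(315/13) = (3/13)   [reduce mod 13]
reciprocity: (3/13) = +1·(13/3) since 3 mod 4 = 3, 13 mod 4 = 1; sign now -1
(13/3) = (1/3)   [reduce mod 3]
(1/3) = 1; final value = sign = -1

-1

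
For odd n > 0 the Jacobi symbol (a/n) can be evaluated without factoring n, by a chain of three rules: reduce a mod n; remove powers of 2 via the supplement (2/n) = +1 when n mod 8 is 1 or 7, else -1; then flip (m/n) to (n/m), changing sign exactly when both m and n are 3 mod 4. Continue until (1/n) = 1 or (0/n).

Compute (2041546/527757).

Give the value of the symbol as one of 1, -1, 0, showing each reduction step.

-1

(2041546/527757): 2041546 mod 527757 = 458275, so (2041546/527757) = (458275/527757)
flip (458275/527757) -> (527757/458275): both odd, 458275 mod 4 = 3, 527757 mod 4 = 1, so the flip contributes +1; sign now +1
(527757/458275): 527757 mod 458275 = 69482, so (527757/458275) = (69482/458275)
factor out 2^1: 69482 = 2^1·34741; with 458275 mod 8 = 3, (2/458275) = -1; sign now -1; continue with (34741/458275)
flip (34741/458275) -> (458275/34741): both odd, 34741 mod 4 = 1, 458275 mod 4 = 3, so the flip contributes +1; sign now -1
(458275/34741): 458275 mod 34741 = 6642, so (458275/34741) = (6642/34741)
factor out 2^1: 6642 = 2^1·3321; with 34741 mod 8 = 5, (2/34741) = -1; sign now +1; continue with (3321/34741)
flip (3321/34741) -> (34741/3321): both odd, 3321 mod 4 = 1, 34741 mod 4 = 1, so the flip contributes +1; sign now +1
(34741/3321): 34741 mod 3321 = 1531, so (34741/3321) = (1531/3321)
flip (1531/3321) -> (3321/1531): both odd, 1531 mod 4 = 3, 3321 mod 4 = 1, so the flip contributes +1; sign now +1
(3321/1531): 3321 mod 1531 = 259, so (3321/1531) = (259/1531)
flip (259/1531) -> (1531/259): both odd, 259 mod 4 = 3, 1531 mod 4 = 3, so the flip contributes -1; sign now -1
(1531/259): 1531 mod 259 = 236, so (1531/259) = (236/259)
factor out 2^2: 236 = 2^2·59; with 259 mod 8 = 3, (2/259) = -1; sign now -1; continue with (59/259)
flip (59/259) -> (259/59): both odd, 59 mod 4 = 3, 259 mod 4 = 3, so the flip contributes -1; sign now +1
(259/59): 259 mod 59 = 23, so (259/59) = (23/59)
flip (23/59) -> (59/23): both odd, 23 mod 4 = 3, 59 mod 4 = 3, so the flip contributes -1; sign now -1
(59/23): 59 mod 23 = 13, so (59/23) = (13/23)
flip (13/23) -> (23/13): both odd, 13 mod 4 = 1, 23 mod 4 = 3, so the flip contributes +1; sign now -1
(23/13): 23 mod 13 = 10, so (23/13) = (10/13)
factor out 2^1: 10 = 2^1·5; with 13 mod 8 = 5, (2/13) = -1; sign now +1; continue with (5/13)
flip (5/13) -> (13/5): both odd, 5 mod 4 = 1, 13 mod 4 = 1, so the flip contributes +1; sign now +1
(13/5): 13 mod 5 = 3, so (13/5) = (3/5)
flip (3/5) -> (5/3): both odd, 3 mod 4 = 3, 5 mod 4 = 1, so the flip contributes +1; sign now +1
(5/3): 5 mod 3 = 2, so (5/3) = (2/3)
factor out 2^1: 2 = 2^1·1; with 3 mod 8 = 3, (2/3) = -1; sign now -1; continue with (1/3)
reached (1/3) = 1, so the symbol is -1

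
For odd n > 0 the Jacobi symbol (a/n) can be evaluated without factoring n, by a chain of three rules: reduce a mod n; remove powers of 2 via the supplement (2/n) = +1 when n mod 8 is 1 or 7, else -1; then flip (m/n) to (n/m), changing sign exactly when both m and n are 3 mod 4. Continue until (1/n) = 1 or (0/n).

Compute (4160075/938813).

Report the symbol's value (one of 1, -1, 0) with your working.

-1

(4160075/938813): 4160075 mod 938813 = 404823, so (4160075/938813) = (404823/938813)
flip (404823/938813) -> (938813/404823): both odd, 404823 mod 4 = 3, 938813 mod 4 = 1, so the flip contributes +1; sign now +1
(938813/404823): 938813 mod 404823 = 129167, so (938813/404823) = (129167/404823)
flip (129167/404823) -> (404823/129167): both odd, 129167 mod 4 = 3, 404823 mod 4 = 3, so the flip contributes -1; sign now -1
(404823/129167): 404823 mod 129167 = 17322, so (404823/129167) = (17322/129167)
factor out 2^1: 17322 = 2^1·8661; with 129167 mod 8 = 7, (2/129167) = +1; sign now -1; continue with (8661/129167)
flip (8661/129167) -> (129167/8661): both odd, 8661 mod 4 = 1, 129167 mod 4 = 3, so the flip contributes +1; sign now -1
(129167/8661): 129167 mod 8661 = 7913, so (129167/8661) = (7913/8661)
flip (7913/8661) -> (8661/7913): both odd, 7913 mod 4 = 1, 8661 mod 4 = 1, so the flip contributes +1; sign now -1
(8661/7913): 8661 mod 7913 = 748, so (8661/7913) = (748/7913)
factor out 2^2: 748 = 2^2·187; with 7913 mod 8 = 1, (2/7913) = +1; sign now -1; continue with (187/7913)
flip (187/7913) -> (7913/187): both odd, 187 mod 4 = 3, 7913 mod 4 = 1, so the flip contributes +1; sign now -1
(7913/187): 7913 mod 187 = 59, so (7913/187) = (59/187)
flip (59/187) -> (187/59): both odd, 59 mod 4 = 3, 187 mod 4 = 3, so the flip contributes -1; sign now +1
(187/59): 187 mod 59 = 10, so (187/59) = (10/59)
factor out 2^1: 10 = 2^1·5; with 59 mod 8 = 3, (2/59) = -1; sign now -1; continue with (5/59)
flip (5/59) -> (59/5): both odd, 5 mod 4 = 1, 59 mod 4 = 3, so the flip contributes +1; sign now -1
(59/5): 59 mod 5 = 4, so (59/5) = (4/5)
factor out 2^2: 4 = 2^2·1; with 5 mod 8 = 5, (2/5) = -1; sign now -1; continue with (1/5)
reached (1/5) = 1, so the symbol is -1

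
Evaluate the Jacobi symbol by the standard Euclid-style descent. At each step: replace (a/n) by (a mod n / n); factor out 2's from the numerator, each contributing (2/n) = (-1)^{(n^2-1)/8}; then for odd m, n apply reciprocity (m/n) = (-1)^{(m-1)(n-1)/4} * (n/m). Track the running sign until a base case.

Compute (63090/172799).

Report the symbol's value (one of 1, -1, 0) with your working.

-1

factor out 2^1: 63090 = 2^1·31545; with 172799 mod 8 = 7, (2/172799) = +1; sign now +1; continue with (31545/172799)
flip (31545/172799) -> (172799/31545): both odd, 31545 mod 4 = 1, 172799 mod 4 = 3, so the flip contributes +1; sign now +1
(172799/31545): 172799 mod 31545 = 15074, so (172799/31545) = (15074/31545)
factor out 2^1: 15074 = 2^1·7537; with 31545 mod 8 = 1, (2/31545) = +1; sign now +1; continue with (7537/31545)
flip (7537/31545) -> (31545/7537): both odd, 7537 mod 4 = 1, 31545 mod 4 = 1, so the flip contributes +1; sign now +1
(31545/7537): 31545 mod 7537 = 1397, so (31545/7537) = (1397/7537)
flip (1397/7537) -> (7537/1397): both odd, 1397 mod 4 = 1, 7537 mod 4 = 1, so the flip contributes +1; sign now +1
(7537/1397): 7537 mod 1397 = 552, so (7537/1397) = (552/1397)
factor out 2^3: 552 = 2^3·69; with 1397 mod 8 = 5, (2/1397) = -1; sign now -1; continue with (69/1397)
flip (69/1397) -> (1397/69): both odd, 69 mod 4 = 1, 1397 mod 4 = 1, so the flip contributes +1; sign now -1
(1397/69): 1397 mod 69 = 17, so (1397/69) = (17/69)
flip (17/69) -> (69/17): both odd, 17 mod 4 = 1, 69 mod 4 = 1, so the flip contributes +1; sign now -1
(69/17): 69 mod 17 = 1, so (69/17) = (1/17)
reached (1/17) = 1, so the symbol is -1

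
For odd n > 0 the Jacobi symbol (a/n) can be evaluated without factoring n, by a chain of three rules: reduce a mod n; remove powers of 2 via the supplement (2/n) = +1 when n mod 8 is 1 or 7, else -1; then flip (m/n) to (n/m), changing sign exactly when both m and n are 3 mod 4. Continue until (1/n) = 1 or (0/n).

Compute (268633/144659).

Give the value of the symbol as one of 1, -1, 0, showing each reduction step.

1

(268633/144659): 268633 mod 144659 = 123974, so (268633/144659) = (123974/144659)
factor out 2^1: 123974 = 2^1·61987; with 144659 mod 8 = 3, (2/144659) = -1; sign now -1; continue with (61987/144659)
flip (61987/144659) -> (144659/61987): both odd, 61987 mod 4 = 3, 144659 mod 4 = 3, so the flip contributes -1; sign now +1
(144659/61987): 144659 mod 61987 = 20685, so (144659/61987) = (20685/61987)
flip (20685/61987) -> (61987/20685): both odd, 20685 mod 4 = 1, 61987 mod 4 = 3, so the flip contributes +1; sign now +1
(61987/20685): 61987 mod 20685 = 20617, so (61987/20685) = (20617/20685)
flip (20617/20685) -> (20685/20617): both odd, 20617 mod 4 = 1, 20685 mod 4 = 1, so the flip contributes +1; sign now +1
(20685/20617): 20685 mod 20617 = 68, so (20685/20617) = (68/20617)
factor out 2^2: 68 = 2^2·17; with 20617 mod 8 = 1, (2/20617) = +1; sign now +1; continue with (17/20617)
flip (17/20617) -> (20617/17): both odd, 17 mod 4 = 1, 20617 mod 4 = 1, so the flip contributes +1; sign now +1
(20617/17): 20617 mod 17 = 13, so (20617/17) = (13/17)
flip (13/17) -> (17/13): both odd, 13 mod 4 = 1, 17 mod 4 = 1, so the flip contributes +1; sign now +1
(17/13): 17 mod 13 = 4, so (17/13) = (4/13)
factor out 2^2: 4 = 2^2·1; with 13 mod 8 = 5, (2/13) = -1; sign now +1; continue with (1/13)
reached (1/13) = 1, so the symbol is +1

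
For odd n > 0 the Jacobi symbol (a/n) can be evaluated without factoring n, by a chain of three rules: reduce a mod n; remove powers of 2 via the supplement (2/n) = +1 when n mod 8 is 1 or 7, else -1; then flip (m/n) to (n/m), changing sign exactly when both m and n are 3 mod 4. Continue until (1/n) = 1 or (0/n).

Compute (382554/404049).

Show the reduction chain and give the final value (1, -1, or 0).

factor out 2^1: 382554 = 2^1·191277; with 404049 mod 8 = 1, (2/404049) = +1; sign now +1; continue with (191277/404049)
flip (191277/404049) -> (404049/191277): both odd, 191277 mod 4 = 1, 404049 mod 4 = 1, so the flip contributes +1; sign now +1
(404049/191277): 404049 mod 191277 = 21495, so (404049/191277) = (21495/191277)
flip (21495/191277) -> (191277/21495): both odd, 21495 mod 4 = 3, 191277 mod 4 = 1, so the flip contributes +1; sign now +1
(191277/21495): 191277 mod 21495 = 19317, so (191277/21495) = (19317/21495)
flip (19317/21495) -> (21495/19317): both odd, 19317 mod 4 = 1, 21495 mod 4 = 3, so the flip contributes +1; sign now +1
(21495/19317): 21495 mod 19317 = 2178, so (21495/19317) = (2178/19317)
factor out 2^1: 2178 = 2^1·1089; with 19317 mod 8 = 5, (2/19317) = -1; sign now -1; continue with (1089/19317)
flip (1089/19317) -> (19317/1089): both odd, 1089 mod 4 = 1, 19317 mod 4 = 1, so the flip contributes +1; sign now -1
(19317/1089): 19317 mod 1089 = 804, so (19317/1089) = (804/1089)
factor out 2^2: 804 = 2^2·201; with 1089 mod 8 = 1, (2/1089) = +1; sign now -1; continue with (201/1089)
flip (201/1089) -> (1089/201): both odd, 201 mod 4 = 1, 1089 mod 4 = 1, so the flip contributes +1; sign now -1
(1089/201): 1089 mod 201 = 84, so (1089/201) = (84/201)
factor out 2^2: 84 = 2^2·21; with 201 mod 8 = 1, (2/201) = +1; sign now -1; continue with (21/201)
flip (21/201) -> (201/21): both odd, 21 mod 4 = 1, 201 mod 4 = 1, so the flip contributes +1; sign now -1
(201/21): 201 mod 21 = 12, so (201/21) = (12/21)
factor out 2^2: 12 = 2^2·3; with 21 mod 8 = 5, (2/21) = -1; sign now -1; continue with (3/21)
flip (3/21) -> (21/3): both odd, 3 mod 4 = 3, 21 mod 4 = 1, so the flip contributes +1; sign now -1
(21/3): 21 mod 3 = 0, so (21/3) = (0/3)
reached (0/3); gcd(a, n) > 1, so (0/3) = 0 and the symbol is 0

0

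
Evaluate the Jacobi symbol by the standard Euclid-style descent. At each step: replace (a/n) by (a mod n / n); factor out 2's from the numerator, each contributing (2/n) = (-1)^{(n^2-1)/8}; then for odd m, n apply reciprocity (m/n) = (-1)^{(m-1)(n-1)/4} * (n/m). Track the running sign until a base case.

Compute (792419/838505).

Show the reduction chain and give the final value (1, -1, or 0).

flip (792419/838505) -> (838505/792419): both odd, 792419 mod 4 = 3, 838505 mod 4 = 1, so the flip contributes +1; sign now +1
(838505/792419): 838505 mod 792419 = 46086, so (838505/792419) = (46086/792419)
factor out 2^1: 46086 = 2^1·23043; with 792419 mod 8 = 3, (2/792419) = -1; sign now -1; continue with (23043/792419)
flip (23043/792419) -> (792419/23043): both odd, 23043 mod 4 = 3, 792419 mod 4 = 3, so the flip contributes -1; sign now +1
(792419/23043): 792419 mod 23043 = 8957, so (792419/23043) = (8957/23043)
flip (8957/23043) -> (23043/8957): both odd, 8957 mod 4 = 1, 23043 mod 4 = 3, so the flip contributes +1; sign now +1
(23043/8957): 23043 mod 8957 = 5129, so (23043/8957) = (5129/8957)
flip (5129/8957) -> (8957/5129): both odd, 5129 mod 4 = 1, 8957 mod 4 = 1, so the flip contributes +1; sign now +1
(8957/5129): 8957 mod 5129 = 3828, so (8957/5129) = (3828/5129)
factor out 2^2: 3828 = 2^2·957; with 5129 mod 8 = 1, (2/5129) = +1; sign now +1; continue with (957/5129)
flip (957/5129) -> (5129/957): both odd, 957 mod 4 = 1, 5129 mod 4 = 1, so the flip contributes +1; sign now +1
(5129/957): 5129 mod 957 = 344, so (5129/957) = (344/957)
factor out 2^3: 344 = 2^3·43; with 957 mod 8 = 5, (2/957) = -1; sign now -1; continue with (43/957)
flip (43/957) -> (957/43): both odd, 43 mod 4 = 3, 957 mod 4 = 1, so the flip contributes +1; sign now -1
(957/43): 957 mod 43 = 11, so (957/43) = (11/43)
flip (11/43) -> (43/11): both odd, 11 mod 4 = 3, 43 mod 4 = 3, so the flip contributes -1; sign now +1
(43/11): 43 mod 11 = 10, so (43/11) = (10/11)
factor out 2^1: 10 = 2^1·5; with 11 mod 8 = 3, (2/11) = -1; sign now -1; continue with (5/11)
flip (5/11) -> (11/5): both odd, 5 mod 4 = 1, 11 mod 4 = 3, so the flip contributes +1; sign now -1
(11/5): 11 mod 5 = 1, so (11/5) = (1/5)
reached (1/5) = 1, so the symbol is -1

-1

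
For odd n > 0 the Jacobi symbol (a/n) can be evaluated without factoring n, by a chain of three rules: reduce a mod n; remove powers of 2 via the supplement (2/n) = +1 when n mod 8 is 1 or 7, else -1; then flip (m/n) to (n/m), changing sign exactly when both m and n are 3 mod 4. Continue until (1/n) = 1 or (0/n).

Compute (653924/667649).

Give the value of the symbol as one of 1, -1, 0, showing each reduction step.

653924 = 2^2·163481; (2/667649) = +1 since 667649 mod 8 = 1, so (653924/667649) = (+1)^2·(163481/667649); sign now +1
reciprocity: (163481/667649) = +1·(667649/163481) since 163481 mod 4 = 1, 667649 mod 4 = 1; sign now +1
(667649/163481) = (13725/163481)   [reduce mod 163481]
reciprocity: (13725/163481) = +1·(163481/13725) since 13725 mod 4 = 1, 163481 mod 4 = 1; sign now +1
(163481/13725) = (12506/13725)   [reduce mod 13725]
12506 = 2^1·6253; (2/13725) = -1 since 13725 mod 8 = 5, so (12506/13725) = (-1)^1·(6253/13725); sign now -1
reciprocity: (6253/13725) = +1·(13725/6253) since 6253 mod 4 = 1, 13725 mod 4 = 1; sign now -1
(13725/6253) = (1219/6253)   [reduce mod 6253]
reciprocity: (1219/6253) = +1·(6253/1219) since 1219 mod 4 = 3, 6253 mod 4 = 1; sign now -1
(6253/1219) = (158/1219)   [reduce mod 1219]
158 = 2^1·79; (2/1219) = -1 since 1219 mod 8 = 3, so (158/1219) = (-1)^1·(79/1219); sign now +1
reciprocity: (79/1219) = -1·(1219/79) since 79 mod 4 = 3, 1219 mod 4 = 3; sign now -1
(1219/79) = (34/79)   [reduce mod 79]
34 = 2^1·17; (2/79) = +1 since 79 mod 8 = 7, so (34/79) = (+1)^1·(17/79); sign now -1
reciprocity: (17/79) = +1·(79/17) since 17 mod 4 = 1, 79 mod 4 = 3; sign now -1
(79/17) = (11/17)   [reduce mod 17]
reciprocity: (11/17) = +1·(17/11) since 11 mod 4 = 3, 17 mod 4 = 1; sign now -1
(17/11) = (6/11)   [reduce mod 11]
6 = 2^1·3; (2/11) = -1 since 11 mod 8 = 3, so (6/11) = (-1)^1·(3/11); sign now +1
reciprocity: (3/11) = -1·(11/3) since 3 mod 4 = 3, 11 mod 4 = 3; sign now -1
(11/3) = (2/3)   [reduce mod 3]
2 = 2^1·1; (2/3) = -1 since 3 mod 8 = 3, so (2/3) = (-1)^1·(1/3); sign now +1
(1/3) = 1; final value = sign = +1

1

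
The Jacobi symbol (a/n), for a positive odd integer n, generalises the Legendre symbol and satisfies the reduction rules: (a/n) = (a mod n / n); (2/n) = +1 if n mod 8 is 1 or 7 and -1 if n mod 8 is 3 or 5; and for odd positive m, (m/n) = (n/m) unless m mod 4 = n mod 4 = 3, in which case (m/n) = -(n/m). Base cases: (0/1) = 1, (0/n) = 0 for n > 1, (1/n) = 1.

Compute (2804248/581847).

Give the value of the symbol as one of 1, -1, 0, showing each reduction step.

-1

(2804248/581847) = (476860/581847)   [reduce mod 581847]
476860 = 2^2·119215; (2/581847) = +1 since 581847 mod 8 = 7, so (476860/581847) = (+1)^2·(119215/581847); sign now +1
reciprocity: (119215/581847) = -1·(581847/119215) since 119215 mod 4 = 3, 581847 mod 4 = 3; sign now -1
(581847/119215) = (104987/119215)   [reduce mod 119215]
reciprocity: (104987/119215) = -1·(119215/104987) since 104987 mod 4 = 3, 119215 mod 4 = 3; sign now +1
(119215/104987) = (14228/104987)   [reduce mod 104987]
14228 = 2^2·3557; (2/104987) = -1 since 104987 mod 8 = 3, so (14228/104987) = (-1)^2·(3557/104987); sign now +1
reciprocity: (3557/104987) = +1·(104987/3557) since 3557 mod 4 = 1, 104987 mod 4 = 3; sign now +1
(104987/3557) = (1834/3557)   [reduce mod 3557]
1834 = 2^1·917; (2/3557) = -1 since 3557 mod 8 = 5, so (1834/3557) = (-1)^1·(917/3557); sign now -1
reciprocity: (917/3557) = +1·(3557/917) since 917 mod 4 = 1, 3557 mod 4 = 1; sign now -1
(3557/917) = (806/917)   [reduce mod 917]
806 = 2^1·403; (2/917) = -1 since 917 mod 8 = 5, so (806/917) = (-1)^1·(403/917); sign now +1
reciprocity: (403/917) = +1·(917/403) since 403 mod 4 = 3, 917 mod 4 = 1; sign now +1
(917/403) = (111/403)   [reduce mod 403]
reciprocity: (111/403) = -1·(403/111) since 111 mod 4 = 3, 403 mod 4 = 3; sign now -1
(403/111) = (70/111)   [reduce mod 111]
70 = 2^1·35; (2/111) = +1 since 111 mod 8 = 7, so (70/111) = (+1)^1·(35/111); sign now -1
reciprocity: (35/111) = -1·(111/35) since 35 mod 4 = 3, 111 mod 4 = 3; sign now +1
(111/35) = (6/35)   [reduce mod 35]
6 = 2^1·3; (2/35) = -1 since 35 mod 8 = 3, so (6/35) = (-1)^1·(3/35); sign now -1
reciprocity: (3/35) = -1·(35/3) since 3 mod 4 = 3, 35 mod 4 = 3; sign now +1
(35/3) = (2/3)   [reduce mod 3]
2 = 2^1·1; (2/3) = -1 since 3 mod 8 = 3, so (2/3) = (-1)^1·(1/3); sign now -1
(1/3) = 1; final value = sign = -1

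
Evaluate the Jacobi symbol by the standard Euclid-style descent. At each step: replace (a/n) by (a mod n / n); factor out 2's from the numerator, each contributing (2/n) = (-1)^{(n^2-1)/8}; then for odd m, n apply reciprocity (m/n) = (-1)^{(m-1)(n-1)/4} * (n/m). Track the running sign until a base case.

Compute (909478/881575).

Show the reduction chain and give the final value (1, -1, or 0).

-1

(909478/881575) = (27903/881575)   [reduce mod 881575]
reciprocity: (27903/881575) = -1·(881575/27903) since 27903 mod 4 = 3, 881575 mod 4 = 3; sign now -1
(881575/27903) = (16582/27903)   [reduce mod 27903]
16582 = 2^1·8291; (2/27903) = +1 since 27903 mod 8 = 7, so (16582/27903) = (+1)^1·(8291/27903); sign now -1
reciprocity: (8291/27903) = -1·(27903/8291) since 8291 mod 4 = 3, 27903 mod 4 = 3; sign now +1
(27903/8291) = (3030/8291)   [reduce mod 8291]
3030 = 2^1·1515; (2/8291) = -1 since 8291 mod 8 = 3, so (3030/8291) = (-1)^1·(1515/8291); sign now -1
reciprocity: (1515/8291) = -1·(8291/1515) since 1515 mod 4 = 3, 8291 mod 4 = 3; sign now +1
(8291/1515) = (716/1515)   [reduce mod 1515]
716 = 2^2·179; (2/1515) = -1 since 1515 mod 8 = 3, so (716/1515) = (-1)^2·(179/1515); sign now +1
reciprocity: (179/1515) = -1·(1515/179) since 179 mod 4 = 3, 1515 mod 4 = 3; sign now -1
(1515/179) = (83/179)   [reduce mod 179]
reciprocity: (83/179) = -1·(179/83) since 83 mod 4 = 3, 179 mod 4 = 3; sign now +1
(179/83) = (13/83)   [reduce mod 83]
reciprocity: (13/83) = +1·(83/13) since 13 mod 4 = 1, 83 mod 4 = 3; sign now +1
(83/13) = (5/13)   [reduce mod 13]
reciprocity: (5/13) = +1·(13/5) since 5 mod 4 = 1, 13 mod 4 = 1; sign now +1
(13/5) = (3/5)   [reduce mod 5]
reciprocity: (3/5) = +1·(5/3) since 3 mod 4 = 3, 5 mod 4 = 1; sign now +1
(5/3) = (2/3)   [reduce mod 3]
2 = 2^1·1; (2/3) = -1 since 3 mod 8 = 3, so (2/3) = (-1)^1·(1/3); sign now -1
(1/3) = 1; final value = sign = -1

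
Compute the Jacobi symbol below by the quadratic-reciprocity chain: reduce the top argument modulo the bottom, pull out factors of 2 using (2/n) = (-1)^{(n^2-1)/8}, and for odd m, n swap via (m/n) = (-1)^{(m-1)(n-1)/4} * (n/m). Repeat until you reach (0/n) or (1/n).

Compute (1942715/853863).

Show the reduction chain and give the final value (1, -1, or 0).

(1942715/853863) = (234989/853863)   [reduce mod 853863]
reciprocity: (234989/853863) = +1·(853863/234989) since 234989 mod 4 = 1, 853863 mod 4 = 3; sign now +1
(853863/234989) = (148896/234989)   [reduce mod 234989]
148896 = 2^5·4653; (2/234989) = -1 since 234989 mod 8 = 5, so (148896/234989) = (-1)^5·(4653/234989); sign now -1
reciprocity: (4653/234989) = +1·(234989/4653) since 4653 mod 4 = 1, 234989 mod 4 = 1; sign now -1
(234989/4653) = (2339/4653)   [reduce mod 4653]
reciprocity: (2339/4653) = +1·(4653/2339) since 2339 mod 4 = 3, 4653 mod 4 = 1; sign now -1
(4653/2339) = (2314/2339)   [reduce mod 2339]
2314 = 2^1·1157; (2/2339) = -1 since 2339 mod 8 = 3, so (2314/2339) = (-1)^1·(1157/2339); sign now +1
reciprocity: (1157/2339) = +1·(2339/1157) since 1157 mod 4 = 1, 2339 mod 4 = 3; sign now +1
(2339/1157) = (25/1157)   [reduce mod 1157]
reciprocity: (25/1157) = +1·(1157/25) since 25 mod 4 = 1, 1157 mod 4 = 1; sign now +1
(1157/25) = (7/25)   [reduce mod 25]
reciprocity: (7/25) = +1·(25/7) since 7 mod 4 = 3, 25 mod 4 = 1; sign now +1
(25/7) = (4/7)   [reduce mod 7]
4 = 2^2·1; (2/7) = +1 since 7 mod 8 = 7, so (4/7) = (+1)^2·(1/7); sign now +1
(1/7) = 1; final value = sign = +1

1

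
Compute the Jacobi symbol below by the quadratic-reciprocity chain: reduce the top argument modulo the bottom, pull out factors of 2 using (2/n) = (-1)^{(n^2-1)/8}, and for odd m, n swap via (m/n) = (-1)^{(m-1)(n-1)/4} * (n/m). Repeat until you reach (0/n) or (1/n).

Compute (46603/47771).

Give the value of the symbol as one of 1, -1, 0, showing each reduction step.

1

flip (46603/47771) -> (47771/46603): both odd, 46603 mod 4 = 3, 47771 mod 4 = 3, so the flip contributes -1; sign now -1
(47771/46603): 47771 mod 46603 = 1168, so (47771/46603) = (1168/46603)
factor out 2^4: 1168 = 2^4·73; with 46603 mod 8 = 3, (2/46603) = -1; sign now -1; continue with (73/46603)
flip (73/46603) -> (46603/73): both odd, 73 mod 4 = 1, 46603 mod 4 = 3, so the flip contributes +1; sign now -1
(46603/73): 46603 mod 73 = 29, so (46603/73) = (29/73)
flip (29/73) -> (73/29): both odd, 29 mod 4 = 1, 73 mod 4 = 1, so the flip contributes +1; sign now -1
(73/29): 73 mod 29 = 15, so (73/29) = (15/29)
flip (15/29) -> (29/15): both odd, 15 mod 4 = 3, 29 mod 4 = 1, so the flip contributes +1; sign now -1
(29/15): 29 mod 15 = 14, so (29/15) = (14/15)
factor out 2^1: 14 = 2^1·7; with 15 mod 8 = 7, (2/15) = +1; sign now -1; continue with (7/15)
flip (7/15) -> (15/7): both odd, 7 mod 4 = 3, 15 mod 4 = 3, so the flip contributes -1; sign now +1
(15/7): 15 mod 7 = 1, so (15/7) = (1/7)
reached (1/7) = 1, so the symbol is +1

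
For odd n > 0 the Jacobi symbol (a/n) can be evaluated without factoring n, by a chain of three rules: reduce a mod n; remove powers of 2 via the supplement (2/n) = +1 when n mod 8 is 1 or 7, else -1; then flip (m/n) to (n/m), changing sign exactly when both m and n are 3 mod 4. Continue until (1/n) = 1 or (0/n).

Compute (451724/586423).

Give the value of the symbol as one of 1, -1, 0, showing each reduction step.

451724 = 2^2·112931; (2/586423) = +1 since 586423 mod 8 = 7, so (451724/586423) = (+1)^2·(112931/586423); sign now +1
reciprocity: (112931/586423) = -1·(586423/112931) since 112931 mod 4 = 3, 586423 mod 4 = 3; sign now -1
(586423/112931) = (21768/112931)   [reduce mod 112931]
21768 = 2^3·2721; (2/112931) = -1 since 112931 mod 8 = 3, so (21768/112931) = (-1)^3·(2721/112931); sign now +1
reciprocity: (2721/112931) = +1·(112931/2721) since 2721 mod 4 = 1, 112931 mod 4 = 3; sign now +1
(112931/2721) = (1370/2721)   [reduce mod 2721]
1370 = 2^1·685; (2/2721) = +1 since 2721 mod 8 = 1, so (1370/2721) = (+1)^1·(685/2721); sign now +1
reciprocity: (685/2721) = +1·(2721/685) since 685 mod 4 = 1, 2721 mod 4 = 1; sign now +1
(2721/685) = (666/685)   [reduce mod 685]
666 = 2^1·333; (2/685) = -1 since 685 mod 8 = 5, so (666/685) = (-1)^1·(333/685); sign now -1
reciprocity: (333/685) = +1·(685/333) since 333 mod 4 = 1, 685 mod 4 = 1; sign now -1
(685/333) = (19/333)   [reduce mod 333]
reciprocity: (19/333) = +1·(333/19) since 19 mod 4 = 3, 333 mod 4 = 1; sign now -1
(333/19) = (10/19)   [reduce mod 19]
10 = 2^1·5; (2/19) = -1 since 19 mod 8 = 3, so (10/19) = (-1)^1·(5/19); sign now +1
reciprocity: (5/19) = +1·(19/5) since 5 mod 4 = 1, 19 mod 4 = 3; sign now +1
(19/5) = (4/5)   [reduce mod 5]
4 = 2^2·1; (2/5) = -1 since 5 mod 8 = 5, so (4/5) = (-1)^2·(1/5); sign now +1
(1/5) = 1; final value = sign = +1

1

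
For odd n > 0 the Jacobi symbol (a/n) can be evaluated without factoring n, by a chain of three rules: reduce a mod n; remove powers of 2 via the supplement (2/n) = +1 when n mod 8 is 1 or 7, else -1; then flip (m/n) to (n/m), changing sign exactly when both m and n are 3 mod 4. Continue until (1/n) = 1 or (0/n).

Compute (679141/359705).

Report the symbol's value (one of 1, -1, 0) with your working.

(679141/359705): 679141 mod 359705 = 319436, so (679141/359705) = (319436/359705)
factor out 2^2: 319436 = 2^2·79859; with 359705 mod 8 = 1, (2/359705) = +1; sign now +1; continue with (79859/359705)
flip (79859/359705) -> (359705/79859): both odd, 79859 mod 4 = 3, 359705 mod 4 = 1, so the flip contributes +1; sign now +1
(359705/79859): 359705 mod 79859 = 40269, so (359705/79859) = (40269/79859)
flip (40269/79859) -> (79859/40269): both odd, 40269 mod 4 = 1, 79859 mod 4 = 3, so the flip contributes +1; sign now +1
(79859/40269): 79859 mod 40269 = 39590, so (79859/40269) = (39590/40269)
factor out 2^1: 39590 = 2^1·19795; with 40269 mod 8 = 5, (2/40269) = -1; sign now -1; continue with (19795/40269)
flip (19795/40269) -> (40269/19795): both odd, 19795 mod 4 = 3, 40269 mod 4 = 1, so the flip contributes +1; sign now -1
(40269/19795): 40269 mod 19795 = 679, so (40269/19795) = (679/19795)
flip (679/19795) -> (19795/679): both odd, 679 mod 4 = 3, 19795 mod 4 = 3, so the flip contributes -1; sign now +1
(19795/679): 19795 mod 679 = 104, so (19795/679) = (104/679)
factor out 2^3: 104 = 2^3·13; with 679 mod 8 = 7, (2/679) = +1; sign now +1; continue with (13/679)
flip (13/679) -> (679/13): both odd, 13 mod 4 = 1, 679 mod 4 = 3, so the flip contributes +1; sign now +1
(679/13): 679 mod 13 = 3, so (679/13) = (3/13)
flip (3/13) -> (13/3): both odd, 3 mod 4 = 3, 13 mod 4 = 1, so the flip contributes +1; sign now +1
(13/3): 13 mod 3 = 1, so (13/3) = (1/3)
reached (1/3) = 1, so the symbol is +1

1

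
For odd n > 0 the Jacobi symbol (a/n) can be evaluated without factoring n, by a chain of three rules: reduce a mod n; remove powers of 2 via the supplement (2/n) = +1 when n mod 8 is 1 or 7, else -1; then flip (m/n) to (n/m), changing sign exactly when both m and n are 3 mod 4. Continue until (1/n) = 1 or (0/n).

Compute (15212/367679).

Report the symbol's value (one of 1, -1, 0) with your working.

-1

factor out 2^2: 15212 = 2^2·3803; with 367679 mod 8 = 7, (2/367679) = +1; sign now +1; continue with (3803/367679)
flip (3803/367679) -> (367679/3803): both odd, 3803 mod 4 = 3, 367679 mod 4 = 3, so the flip contributes -1; sign now -1
(367679/3803): 367679 mod 3803 = 2591, so (367679/3803) = (2591/3803)
flip (2591/3803) -> (3803/2591): both odd, 2591 mod 4 = 3, 3803 mod 4 = 3, so the flip contributes -1; sign now +1
(3803/2591): 3803 mod 2591 = 1212, so (3803/2591) = (1212/2591)
factor out 2^2: 1212 = 2^2·303; with 2591 mod 8 = 7, (2/2591) = +1; sign now +1; continue with (303/2591)
flip (303/2591) -> (2591/303): both odd, 303 mod 4 = 3, 2591 mod 4 = 3, so the flip contributes -1; sign now -1
(2591/303): 2591 mod 303 = 167, so (2591/303) = (167/303)
flip (167/303) -> (303/167): both odd, 167 mod 4 = 3, 303 mod 4 = 3, so the flip contributes -1; sign now +1
(303/167): 303 mod 167 = 136, so (303/167) = (136/167)
factor out 2^3: 136 = 2^3·17; with 167 mod 8 = 7, (2/167) = +1; sign now +1; continue with (17/167)
flip (17/167) -> (167/17): both odd, 17 mod 4 = 1, 167 mod 4 = 3, so the flip contributes +1; sign now +1
(167/17): 167 mod 17 = 14, so (167/17) = (14/17)
factor out 2^1: 14 = 2^1·7; with 17 mod 8 = 1, (2/17) = +1; sign now +1; continue with (7/17)
flip (7/17) -> (17/7): both odd, 7 mod 4 = 3, 17 mod 4 = 1, so the flip contributes +1; sign now +1
(17/7): 17 mod 7 = 3, so (17/7) = (3/7)
flip (3/7) -> (7/3): both odd, 3 mod 4 = 3, 7 mod 4 = 3, so the flip contributes -1; sign now -1
(7/3): 7 mod 3 = 1, so (7/3) = (1/3)
reached (1/3) = 1, so the symbol is -1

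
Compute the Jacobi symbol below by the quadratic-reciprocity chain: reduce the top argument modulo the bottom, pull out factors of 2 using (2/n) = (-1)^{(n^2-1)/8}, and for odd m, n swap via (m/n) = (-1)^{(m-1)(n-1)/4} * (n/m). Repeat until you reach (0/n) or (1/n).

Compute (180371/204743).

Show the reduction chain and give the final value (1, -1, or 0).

-1

flip (180371/204743) -> (204743/180371): both odd, 180371 mod 4 = 3, 204743 mod 4 = 3, so the flip contributes -1; sign now -1
(204743/180371): 204743 mod 180371 = 24372, so (204743/180371) = (24372/180371)
factor out 2^2: 24372 = 2^2·6093; with 180371 mod 8 = 3, (2/180371) = -1; sign now -1; continue with (6093/180371)
flip (6093/180371) -> (180371/6093): both odd, 6093 mod 4 = 1, 180371 mod 4 = 3, so the flip contributes +1; sign now -1
(180371/6093): 180371 mod 6093 = 3674, so (180371/6093) = (3674/6093)
factor out 2^1: 3674 = 2^1·1837; with 6093 mod 8 = 5, (2/6093) = -1; sign now +1; continue with (1837/6093)
flip (1837/6093) -> (6093/1837): both odd, 1837 mod 4 = 1, 6093 mod 4 = 1, so the flip contributes +1; sign now +1
(6093/1837): 6093 mod 1837 = 582, so (6093/1837) = (582/1837)
factor out 2^1: 582 = 2^1·291; with 1837 mod 8 = 5, (2/1837) = -1; sign now -1; continue with (291/1837)
flip (291/1837) -> (1837/291): both odd, 291 mod 4 = 3, 1837 mod 4 = 1, so the flip contributes +1; sign now -1
(1837/291): 1837 mod 291 = 91, so (1837/291) = (91/291)
flip (91/291) -> (291/91): both odd, 91 mod 4 = 3, 291 mod 4 = 3, so the flip contributes -1; sign now +1
(291/91): 291 mod 91 = 18, so (291/91) = (18/91)
factor out 2^1: 18 = 2^1·9; with 91 mod 8 = 3, (2/91) = -1; sign now -1; continue with (9/91)
flip (9/91) -> (91/9): both odd, 9 mod 4 = 1, 91 mod 4 = 3, so the flip contributes +1; sign now -1
(91/9): 91 mod 9 = 1, so (91/9) = (1/9)
reached (1/9) = 1, so the symbol is -1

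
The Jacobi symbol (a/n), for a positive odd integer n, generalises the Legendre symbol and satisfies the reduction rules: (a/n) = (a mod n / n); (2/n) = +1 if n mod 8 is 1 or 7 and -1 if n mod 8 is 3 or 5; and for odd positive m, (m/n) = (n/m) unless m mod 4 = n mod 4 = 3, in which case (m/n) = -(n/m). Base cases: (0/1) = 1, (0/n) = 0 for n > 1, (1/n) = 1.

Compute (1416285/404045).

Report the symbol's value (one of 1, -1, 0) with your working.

(1416285/404045) = (204150/404045)   [reduce mod 404045]
204150 = 2^1·102075; (2/404045) = -1 since 404045 mod 8 = 5, so (204150/404045) = (-1)^1·(102075/404045); sign now -1
reciprocity: (102075/404045) = +1·(404045/102075) since 102075 mod 4 = 3, 404045 mod 4 = 1; sign now -1
(404045/102075) = (97820/102075)   [reduce mod 102075]
97820 = 2^2·24455; (2/102075) = -1 since 102075 mod 8 = 3, so (97820/102075) = (-1)^2·(24455/102075); sign now -1
reciprocity: (24455/102075) = -1·(102075/24455) since 24455 mod 4 = 3, 102075 mod 4 = 3; sign now +1
(102075/24455) = (4255/24455)   [reduce mod 24455]
reciprocity: (4255/24455) = -1·(24455/4255) since 4255 mod 4 = 3, 24455 mod 4 = 3; sign now -1
(24455/4255) = (3180/4255)   [reduce mod 4255]
3180 = 2^2·795; (2/4255) = +1 since 4255 mod 8 = 7, so (3180/4255) = (+1)^2·(795/4255); sign now -1
reciprocity: (795/4255) = -1·(4255/795) since 795 mod 4 = 3, 4255 mod 4 = 3; sign now +1
(4255/795) = (280/795)   [reduce mod 795]
280 = 2^3·35; (2/795) = -1 since 795 mod 8 = 3, so (280/795) = (-1)^3·(35/795); sign now -1
reciprocity: (35/795) = -1·(795/35) since 35 mod 4 = 3, 795 mod 4 = 3; sign now +1
(795/35) = (25/35)   [reduce mod 35]
reciprocity: (25/35) = +1·(35/25) since 25 mod 4 = 1, 35 mod 4 = 3; sign now +1
(35/25) = (10/25)   [reduce mod 25]
10 = 2^1·5; (2/25) = +1 since 25 mod 8 = 1, so (10/25) = (+1)^1·(5/25); sign now +1
reciprocity: (5/25) = +1·(25/5) since 5 mod 4 = 1, 25 mod 4 = 1; sign now +1
(25/5) = (0/5)   [reduce mod 5]
(0/5) = 0   [gcd(a, n) > 1]; final value = 0

0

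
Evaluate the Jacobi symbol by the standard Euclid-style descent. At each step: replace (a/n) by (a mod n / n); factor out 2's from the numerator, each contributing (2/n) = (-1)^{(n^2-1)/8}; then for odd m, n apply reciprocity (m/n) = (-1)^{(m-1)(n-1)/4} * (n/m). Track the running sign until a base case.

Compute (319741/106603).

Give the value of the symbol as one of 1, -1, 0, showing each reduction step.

(319741/106603) = (106535/106603)   [reduce mod 106603]
reciprocity: (106535/106603) = -1·(106603/106535) since 106535 mod 4 = 3, 106603 mod 4 = 3; sign now -1
(106603/106535) = (68/106535)   [reduce mod 106535]
68 = 2^2·17; (2/106535) = +1 since 106535 mod 8 = 7, so (68/106535) = (+1)^2·(17/106535); sign now -1
reciprocity: (17/106535) = +1·(106535/17) since 17 mod 4 = 1, 106535 mod 4 = 3; sign now -1
(106535/17) = (13/17)   [reduce mod 17]
reciprocity: (13/17) = +1·(17/13) since 13 mod 4 = 1, 17 mod 4 = 1; sign now -1
(17/13) = (4/13)   [reduce mod 13]
4 = 2^2·1; (2/13) = -1 since 13 mod 8 = 5, so (4/13) = (-1)^2·(1/13); sign now -1
(1/13) = 1; final value = sign = -1

-1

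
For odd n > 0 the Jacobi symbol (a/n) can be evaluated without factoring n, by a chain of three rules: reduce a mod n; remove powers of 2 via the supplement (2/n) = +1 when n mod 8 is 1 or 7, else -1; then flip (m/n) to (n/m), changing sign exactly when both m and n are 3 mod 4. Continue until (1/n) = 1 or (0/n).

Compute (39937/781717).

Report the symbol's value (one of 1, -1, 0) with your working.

1

flip (39937/781717) -> (781717/39937): both odd, 39937 mod 4 = 1, 781717 mod 4 = 1, so the flip contributes +1; sign now +1
(781717/39937): 781717 mod 39937 = 22914, so (781717/39937) = (22914/39937)
factor out 2^1: 22914 = 2^1·11457; with 39937 mod 8 = 1, (2/39937) = +1; sign now +1; continue with (11457/39937)
flip (11457/39937) -> (39937/11457): both odd, 11457 mod 4 = 1, 39937 mod 4 = 1, so the flip contributes +1; sign now +1
(39937/11457): 39937 mod 11457 = 5566, so (39937/11457) = (5566/11457)
factor out 2^1: 5566 = 2^1·2783; with 11457 mod 8 = 1, (2/11457) = +1; sign now +1; continue with (2783/11457)
flip (2783/11457) -> (11457/2783): both odd, 2783 mod 4 = 3, 11457 mod 4 = 1, so the flip contributes +1; sign now +1
(11457/2783): 11457 mod 2783 = 325, so (11457/2783) = (325/2783)
flip (325/2783) -> (2783/325): both odd, 325 mod 4 = 1, 2783 mod 4 = 3, so the flip contributes +1; sign now +1
(2783/325): 2783 mod 325 = 183, so (2783/325) = (183/325)
flip (183/325) -> (325/183): both odd, 183 mod 4 = 3, 325 mod 4 = 1, so the flip contributes +1; sign now +1
(325/183): 325 mod 183 = 142, so (325/183) = (142/183)
factor out 2^1: 142 = 2^1·71; with 183 mod 8 = 7, (2/183) = +1; sign now +1; continue with (71/183)
flip (71/183) -> (183/71): both odd, 71 mod 4 = 3, 183 mod 4 = 3, so the flip contributes -1; sign now -1
(183/71): 183 mod 71 = 41, so (183/71) = (41/71)
flip (41/71) -> (71/41): both odd, 41 mod 4 = 1, 71 mod 4 = 3, so the flip contributes +1; sign now -1
(71/41): 71 mod 41 = 30, so (71/41) = (30/41)
factor out 2^1: 30 = 2^1·15; with 41 mod 8 = 1, (2/41) = +1; sign now -1; continue with (15/41)
flip (15/41) -> (41/15): both odd, 15 mod 4 = 3, 41 mod 4 = 1, so the flip contributes +1; sign now -1
(41/15): 41 mod 15 = 11, so (41/15) = (11/15)
flip (11/15) -> (15/11): both odd, 11 mod 4 = 3, 15 mod 4 = 3, so the flip contributes -1; sign now +1
(15/11): 15 mod 11 = 4, so (15/11) = (4/11)
factor out 2^2: 4 = 2^2·1; with 11 mod 8 = 3, (2/11) = -1; sign now +1; continue with (1/11)
reached (1/11) = 1, so the symbol is +1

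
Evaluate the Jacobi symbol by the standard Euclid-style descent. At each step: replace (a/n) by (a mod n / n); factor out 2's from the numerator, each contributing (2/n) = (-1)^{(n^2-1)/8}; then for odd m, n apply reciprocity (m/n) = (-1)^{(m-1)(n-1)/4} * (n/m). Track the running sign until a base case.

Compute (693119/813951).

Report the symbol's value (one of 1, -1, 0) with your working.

1

flip (693119/813951) -> (813951/693119): both odd, 693119 mod 4 = 3, 813951 mod 4 = 3, so the flip contributes -1; sign now -1
(813951/693119): 813951 mod 693119 = 120832, so (813951/693119) = (120832/693119)
factor out 2^11: 120832 = 2^11·59; with 693119 mod 8 = 7, (2/693119) = +1; sign now -1; continue with (59/693119)
flip (59/693119) -> (693119/59): both odd, 59 mod 4 = 3, 693119 mod 4 = 3, so the flip contributes -1; sign now +1
(693119/59): 693119 mod 59 = 46, so (693119/59) = (46/59)
factor out 2^1: 46 = 2^1·23; with 59 mod 8 = 3, (2/59) = -1; sign now -1; continue with (23/59)
flip (23/59) -> (59/23): both odd, 23 mod 4 = 3, 59 mod 4 = 3, so the flip contributes -1; sign now +1
(59/23): 59 mod 23 = 13, so (59/23) = (13/23)
flip (13/23) -> (23/13): both odd, 13 mod 4 = 1, 23 mod 4 = 3, so the flip contributes +1; sign now +1
(23/13): 23 mod 13 = 10, so (23/13) = (10/13)
factor out 2^1: 10 = 2^1·5; with 13 mod 8 = 5, (2/13) = -1; sign now -1; continue with (5/13)
flip (5/13) -> (13/5): both odd, 5 mod 4 = 1, 13 mod 4 = 1, so the flip contributes +1; sign now -1
(13/5): 13 mod 5 = 3, so (13/5) = (3/5)
flip (3/5) -> (5/3): both odd, 3 mod 4 = 3, 5 mod 4 = 1, so the flip contributes +1; sign now -1
(5/3): 5 mod 3 = 2, so (5/3) = (2/3)
factor out 2^1: 2 = 2^1·1; with 3 mod 8 = 3, (2/3) = -1; sign now +1; continue with (1/3)
reached (1/3) = 1, so the symbol is +1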